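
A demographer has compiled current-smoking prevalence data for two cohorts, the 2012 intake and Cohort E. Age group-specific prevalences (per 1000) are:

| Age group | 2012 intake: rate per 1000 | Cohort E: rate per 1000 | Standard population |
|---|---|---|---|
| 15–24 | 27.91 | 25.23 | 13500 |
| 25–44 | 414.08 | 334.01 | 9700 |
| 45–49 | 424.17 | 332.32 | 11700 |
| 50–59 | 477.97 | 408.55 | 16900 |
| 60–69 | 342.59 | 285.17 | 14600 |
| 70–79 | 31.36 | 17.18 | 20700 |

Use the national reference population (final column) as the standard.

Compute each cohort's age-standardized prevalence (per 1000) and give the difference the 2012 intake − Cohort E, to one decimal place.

Standard total = 87100; weights = 0.1550, 0.1114, 0.1343, 0.1940, 0.1676, 0.2377.
The 2012 intake: 0.1550×27.91 + 0.1114×414.08 + 0.1343×424.17 + 0.1940×477.97 + 0.1676×342.59 + 0.2377×31.36 = 265.0380 per 1000.
Cohort E: 0.1550×25.23 + 0.1114×334.01 + 0.1343×332.32 + 0.1940×408.55 + 0.1676×285.17 + 0.2377×17.18 = 216.9030 per 1000.
Difference = 265.0380 − 216.9030 = 48.1350.

48.1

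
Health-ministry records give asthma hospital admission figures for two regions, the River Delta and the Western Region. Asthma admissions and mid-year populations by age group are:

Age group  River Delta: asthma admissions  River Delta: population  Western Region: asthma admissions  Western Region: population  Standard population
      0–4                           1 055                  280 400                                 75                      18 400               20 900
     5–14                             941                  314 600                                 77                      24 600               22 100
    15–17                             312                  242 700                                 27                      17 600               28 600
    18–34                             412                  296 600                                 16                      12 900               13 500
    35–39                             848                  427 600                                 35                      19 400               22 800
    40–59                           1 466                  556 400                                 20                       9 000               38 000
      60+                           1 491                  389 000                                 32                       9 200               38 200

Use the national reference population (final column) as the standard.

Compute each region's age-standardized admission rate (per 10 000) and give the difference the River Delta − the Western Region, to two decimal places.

Age-specific rates per 10 000 for the River Delta: 37.62, 29.91, 12.86, 13.89, 19.83, 26.35, 38.33.
For the Western Region: 40.76, 31.30, 15.34, 12.40, 18.04, 22.22, 34.78.
Standard total = 184 100; weights = 0.1135, 0.1200, 0.1554, 0.0733, 0.1238, 0.2064, 0.2075.
The River Delta: 0.1135×37.62 + 0.1200×29.91 + 0.1554×12.86 + 0.0733×13.89 + 0.1238×19.83 + 0.2064×26.35 + 0.2075×38.33 = 26.7253 per 10 000.
The Western Region: 0.1135×40.76 + 0.1200×31.30 + 0.1554×15.34 + 0.0733×12.40 + 0.1238×18.04 + 0.2064×22.22 + 0.2075×34.78 = 25.7160 per 10 000.
Difference = 26.7253 − 25.7160 = 1.0093.

1.01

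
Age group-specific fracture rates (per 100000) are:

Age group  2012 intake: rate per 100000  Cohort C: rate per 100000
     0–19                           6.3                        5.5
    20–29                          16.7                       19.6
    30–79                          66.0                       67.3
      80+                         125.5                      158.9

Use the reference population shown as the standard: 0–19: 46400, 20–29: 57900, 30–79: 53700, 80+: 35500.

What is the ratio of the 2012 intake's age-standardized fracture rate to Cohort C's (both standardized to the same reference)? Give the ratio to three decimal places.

0.870

Standard total = 193500; weights = 0.2398, 0.2992, 0.2775, 0.1835.
The 2012 intake: 0.2398×6.3 + 0.2992×16.7 + 0.2775×66.0 + 0.1835×125.5 = 47.8486 per 100000.
Cohort C: 0.2398×5.5 + 0.2992×19.6 + 0.2775×67.3 + 0.1835×158.9 = 55.0129 per 100000.
Ratio = 47.8486 ÷ 55.0129 = 0.86977.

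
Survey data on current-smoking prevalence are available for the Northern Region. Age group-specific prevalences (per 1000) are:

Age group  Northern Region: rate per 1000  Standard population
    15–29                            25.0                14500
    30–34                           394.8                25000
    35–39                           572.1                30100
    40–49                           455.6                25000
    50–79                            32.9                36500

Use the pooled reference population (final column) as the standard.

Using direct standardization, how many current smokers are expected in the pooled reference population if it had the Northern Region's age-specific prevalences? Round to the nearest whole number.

40044

Expected current smokers = Σ (standard pop × age-specific rate ÷ 1000)
= 14500×25.0/1000 + 25000×394.8/1000 + 30100×572.1/1000 + 25000×455.6/1000 + 36500×32.9/1000
= 362.50 + 9870.00 + 17220.21 + 11390.00 + 1200.85 = 40043.56.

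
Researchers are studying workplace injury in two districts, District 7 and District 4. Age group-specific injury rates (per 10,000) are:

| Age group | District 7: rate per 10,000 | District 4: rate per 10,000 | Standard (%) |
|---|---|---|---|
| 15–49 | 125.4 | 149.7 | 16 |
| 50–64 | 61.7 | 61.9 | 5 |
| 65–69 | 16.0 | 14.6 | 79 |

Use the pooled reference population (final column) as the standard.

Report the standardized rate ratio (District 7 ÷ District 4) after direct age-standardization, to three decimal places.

Standard weights: 0.16, 0.05, 0.79.
District 7: 0.1600×125.4 + 0.0500×61.7 + 0.7900×16.0 = 35.7890 per 10,000.
District 4: 0.1600×149.7 + 0.0500×61.9 + 0.7900×14.6 = 38.5810 per 10,000.
Ratio = 35.7890 ÷ 38.5810 = 0.92763.

0.928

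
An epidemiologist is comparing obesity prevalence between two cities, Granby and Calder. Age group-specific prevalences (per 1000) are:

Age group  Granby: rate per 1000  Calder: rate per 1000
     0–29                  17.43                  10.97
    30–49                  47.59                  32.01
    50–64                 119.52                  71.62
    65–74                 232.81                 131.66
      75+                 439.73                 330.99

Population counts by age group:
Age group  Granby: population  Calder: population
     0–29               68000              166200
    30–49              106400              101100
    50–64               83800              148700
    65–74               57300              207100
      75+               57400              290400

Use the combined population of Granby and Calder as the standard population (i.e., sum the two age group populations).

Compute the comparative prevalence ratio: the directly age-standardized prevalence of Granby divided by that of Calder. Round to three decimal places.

Combined standard total = 1286400; weights = 0.1821, 0.1613, 0.1807, 0.2055, 0.2704.
Granby: 0.1821×17.43 + 0.1613×47.59 + 0.1807×119.52 + 0.2055×232.81 + 0.2704×439.73 = 199.1904 per 1000.
Calder: 0.1821×10.97 + 0.1613×32.01 + 0.1807×71.62 + 0.2055×131.66 + 0.2704×330.99 = 136.6543 per 1000.
Ratio = 199.1904 ÷ 136.6543 = 1.45762.

1.458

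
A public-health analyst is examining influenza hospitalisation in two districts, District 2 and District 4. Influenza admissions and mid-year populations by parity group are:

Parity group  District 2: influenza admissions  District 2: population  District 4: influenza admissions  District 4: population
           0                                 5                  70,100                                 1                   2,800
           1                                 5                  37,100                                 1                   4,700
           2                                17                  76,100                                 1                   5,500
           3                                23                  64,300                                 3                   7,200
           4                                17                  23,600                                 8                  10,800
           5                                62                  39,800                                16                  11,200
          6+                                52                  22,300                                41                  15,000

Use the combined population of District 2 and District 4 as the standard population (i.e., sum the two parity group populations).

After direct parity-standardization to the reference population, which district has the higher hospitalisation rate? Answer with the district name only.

District 4

Parity-specific rates per 100,000 for District 2: 7.13, 13.48, 22.34, 35.77, 72.03, 155.78, 233.18.
For District 4: 35.71, 21.28, 18.18, 41.67, 74.07, 142.86, 273.33.
Combined standard total = 390,500; weights = 0.1867, 0.1070, 0.2090, 0.1831, 0.0881, 0.1306, 0.0955.
District 2: 0.1867×7.13 + 0.1070×13.48 + 0.2090×22.34 + 0.1831×35.77 + 0.0881×72.03 + 0.1306×155.78 + 0.0955×233.18 = 62.9556 per 100,000.
District 4: 0.1867×35.71 + 0.1070×21.28 + 0.2090×18.18 + 0.1831×41.67 + 0.0881×74.07 + 0.1306×142.86 + 0.0955×273.33 = 71.6644 per 100,000.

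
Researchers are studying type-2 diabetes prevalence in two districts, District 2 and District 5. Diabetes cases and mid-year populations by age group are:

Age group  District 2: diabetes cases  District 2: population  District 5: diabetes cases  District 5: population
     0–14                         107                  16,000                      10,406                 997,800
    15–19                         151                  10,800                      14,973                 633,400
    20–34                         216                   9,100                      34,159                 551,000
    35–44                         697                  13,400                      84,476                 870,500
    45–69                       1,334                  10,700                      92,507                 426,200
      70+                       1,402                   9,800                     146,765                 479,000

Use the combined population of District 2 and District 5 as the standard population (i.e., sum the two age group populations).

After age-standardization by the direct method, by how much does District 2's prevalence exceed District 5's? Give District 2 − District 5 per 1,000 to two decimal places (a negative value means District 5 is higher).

-47.53

Age-specific rates per 1,000 for District 2: 6.688, 13.981, 23.736, 52.015, 124.673, 143.061.
For District 5: 10.429, 23.639, 61.995, 97.043, 217.051, 306.399.
Combined standard total = 4,027,700; weights = 0.2517, 0.1599, 0.1391, 0.2195, 0.1085, 0.1214.
District 2: 0.2517×6.688 + 0.1599×13.981 + 0.1391×23.736 + 0.2195×52.015 + 0.1085×124.673 + 0.1214×143.061 = 49.5209 per 1,000.
District 5: 0.2517×10.429 + 0.1599×23.639 + 0.1391×61.995 + 0.2195×97.043 + 0.1085×217.051 + 0.1214×306.399 = 97.0524 per 1,000.
Difference = 49.5209 − 97.0524 = -47.5315.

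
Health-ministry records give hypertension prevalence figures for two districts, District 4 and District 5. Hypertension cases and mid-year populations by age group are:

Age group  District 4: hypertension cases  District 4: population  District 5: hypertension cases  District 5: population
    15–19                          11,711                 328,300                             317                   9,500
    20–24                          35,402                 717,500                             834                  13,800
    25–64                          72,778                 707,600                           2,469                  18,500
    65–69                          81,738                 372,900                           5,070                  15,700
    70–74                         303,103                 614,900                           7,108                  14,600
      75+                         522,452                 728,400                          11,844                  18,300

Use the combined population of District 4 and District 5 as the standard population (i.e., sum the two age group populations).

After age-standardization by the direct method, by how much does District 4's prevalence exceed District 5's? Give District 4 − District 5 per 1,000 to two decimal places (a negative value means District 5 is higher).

Age-specific rates per 1,000 for District 4: 35.672, 49.341, 102.852, 219.195, 492.931, 717.260.
For District 5: 33.368, 60.435, 133.459, 322.930, 486.849, 647.213.
Combined standard total = 3,560,000; weights = 0.0949, 0.2054, 0.2040, 0.1092, 0.1768, 0.2097.
District 4: 0.0949×35.672 + 0.2054×49.341 + 0.2040×102.852 + 0.1092×219.195 + 0.1768×492.931 + 0.2097×717.260 = 296.0311 per 1,000.
District 5: 0.0949×33.368 + 0.2054×60.435 + 0.2040×133.459 + 0.1092×322.930 + 0.1768×486.849 + 0.2097×647.213 = 299.8902 per 1,000.
Difference = 296.0311 − 299.8902 = -3.8591.

-3.86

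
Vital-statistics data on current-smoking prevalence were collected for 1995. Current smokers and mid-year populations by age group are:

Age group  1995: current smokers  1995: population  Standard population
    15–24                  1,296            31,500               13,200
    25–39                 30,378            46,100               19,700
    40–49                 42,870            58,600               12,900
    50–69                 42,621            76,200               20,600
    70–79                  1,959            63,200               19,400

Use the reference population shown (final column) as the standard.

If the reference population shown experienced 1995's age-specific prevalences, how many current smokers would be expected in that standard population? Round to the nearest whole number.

35085

Age-specific rates per 1,000 for 1995: 41.143, 658.959, 731.570, 559.331, 30.997.
Expected current smokers = Σ (standard pop × age-specific rate ÷ 1,000)
= 13,200×41.143/1,000 + 19,700×658.959/1,000 + 12,900×731.570/1,000 + 20,600×559.331/1,000 + 19,400×30.997/1,000
= 543.09 + 12981.49 + 9437.25 + 11522.21 + 601.34 = 35085.38.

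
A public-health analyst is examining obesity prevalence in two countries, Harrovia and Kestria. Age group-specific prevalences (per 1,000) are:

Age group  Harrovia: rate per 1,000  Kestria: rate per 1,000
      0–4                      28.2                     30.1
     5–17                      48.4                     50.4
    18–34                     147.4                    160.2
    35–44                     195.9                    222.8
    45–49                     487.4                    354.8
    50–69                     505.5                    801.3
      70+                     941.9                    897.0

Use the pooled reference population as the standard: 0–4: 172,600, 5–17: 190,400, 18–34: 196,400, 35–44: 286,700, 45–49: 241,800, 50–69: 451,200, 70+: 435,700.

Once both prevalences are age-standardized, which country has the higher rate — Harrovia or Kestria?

Standard total = 1,974,800; weights = 0.0874, 0.0964, 0.0995, 0.1452, 0.1224, 0.2285, 0.2206.
Harrovia: 0.0874×28.2 + 0.0964×48.4 + 0.0995×147.4 + 0.1452×195.9 + 0.1224×487.4 + 0.2285×505.5 + 0.2206×941.9 = 433.2172 per 1,000.
Kestria: 0.0874×30.1 + 0.0964×50.4 + 0.0995×160.2 + 0.1452×222.8 + 0.1224×354.8 + 0.2285×801.3 + 0.2206×897.0 = 480.1963 per 1,000.

Kestria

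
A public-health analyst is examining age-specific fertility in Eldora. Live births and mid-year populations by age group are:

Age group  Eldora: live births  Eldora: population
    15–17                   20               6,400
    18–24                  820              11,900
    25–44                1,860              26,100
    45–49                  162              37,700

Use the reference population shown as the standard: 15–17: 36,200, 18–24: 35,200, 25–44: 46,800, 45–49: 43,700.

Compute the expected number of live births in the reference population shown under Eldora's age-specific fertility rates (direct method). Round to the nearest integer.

Age-specific rates per 1,000 for Eldora: 3.125, 68.908, 71.264, 4.297.
Expected live births = Σ (standard pop × age-specific rate ÷ 1,000)
= 36,200×3.125/1,000 + 35,200×68.908/1,000 + 46,800×71.264/1,000 + 43,700×4.297/1,000
= 113.12 + 2425.55 + 3335.17 + 187.78 = 6061.63.

6062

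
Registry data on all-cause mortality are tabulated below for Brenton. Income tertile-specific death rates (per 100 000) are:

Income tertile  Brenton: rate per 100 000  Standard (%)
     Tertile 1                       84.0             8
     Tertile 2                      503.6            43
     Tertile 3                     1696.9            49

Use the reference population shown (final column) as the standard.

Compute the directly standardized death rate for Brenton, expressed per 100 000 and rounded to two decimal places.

Standard weights: 0.08, 0.43, 0.49.
Standardized rate: 0.0800×84.0 + 0.4300×503.6 + 0.4900×1696.9 = 1054.7490 per 100 000.

1054.75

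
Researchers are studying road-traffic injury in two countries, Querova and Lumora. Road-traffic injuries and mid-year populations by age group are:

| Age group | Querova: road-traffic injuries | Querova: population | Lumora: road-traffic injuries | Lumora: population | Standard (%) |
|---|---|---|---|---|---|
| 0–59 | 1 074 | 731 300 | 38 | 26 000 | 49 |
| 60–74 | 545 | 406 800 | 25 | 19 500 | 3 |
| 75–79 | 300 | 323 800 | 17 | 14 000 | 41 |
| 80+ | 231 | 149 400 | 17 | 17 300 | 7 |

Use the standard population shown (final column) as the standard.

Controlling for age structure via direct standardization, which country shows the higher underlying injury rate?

Age-specific rates per 100 000 for Querova: 146.86, 133.97, 92.65, 154.62.
For Lumora: 146.15, 128.21, 121.43, 98.27.
Standard weights: 0.49, 0.03, 0.41, 0.07.
Querova: 0.4900×146.86 + 0.0300×133.97 + 0.4100×92.65 + 0.0700×154.62 = 124.7911 per 100 000.
Lumora: 0.4900×146.15 + 0.0300×128.21 + 0.4100×121.43 + 0.0700×98.27 = 132.1259 per 100 000.
The crude rates (133.43 vs 126.30) would put Querova higher, but that reflects its age composition; once standardized to a common age structure, Lumora has the higher underlying rate.

Lumora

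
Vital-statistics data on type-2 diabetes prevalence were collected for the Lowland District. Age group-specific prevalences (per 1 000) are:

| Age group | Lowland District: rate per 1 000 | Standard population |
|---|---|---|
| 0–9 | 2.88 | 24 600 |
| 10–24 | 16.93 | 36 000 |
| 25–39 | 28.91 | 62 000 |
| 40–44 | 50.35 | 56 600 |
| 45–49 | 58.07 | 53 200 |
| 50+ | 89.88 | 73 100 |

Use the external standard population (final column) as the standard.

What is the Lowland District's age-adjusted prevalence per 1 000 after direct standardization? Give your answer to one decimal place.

Standard total = 305 500; weights = 0.0805, 0.1178, 0.2029, 0.1853, 0.1741, 0.2393.
Standardized rate: 0.0805×2.88 + 0.1178×16.93 + 0.2029×28.91 + 0.1853×50.35 + 0.1741×58.07 + 0.2393×89.88 = 49.0413 per 1 000.

49.0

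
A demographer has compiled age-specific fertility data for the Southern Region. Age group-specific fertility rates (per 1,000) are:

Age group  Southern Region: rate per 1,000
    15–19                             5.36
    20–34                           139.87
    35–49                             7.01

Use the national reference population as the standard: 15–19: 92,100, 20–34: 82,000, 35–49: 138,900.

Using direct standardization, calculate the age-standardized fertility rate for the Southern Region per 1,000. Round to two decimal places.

Standard total = 313,000; weights = 0.2942, 0.2620, 0.4438.
Standardized rate: 0.2942×5.36 + 0.2620×139.87 + 0.4438×7.01 = 41.3313 per 1,000.

41.33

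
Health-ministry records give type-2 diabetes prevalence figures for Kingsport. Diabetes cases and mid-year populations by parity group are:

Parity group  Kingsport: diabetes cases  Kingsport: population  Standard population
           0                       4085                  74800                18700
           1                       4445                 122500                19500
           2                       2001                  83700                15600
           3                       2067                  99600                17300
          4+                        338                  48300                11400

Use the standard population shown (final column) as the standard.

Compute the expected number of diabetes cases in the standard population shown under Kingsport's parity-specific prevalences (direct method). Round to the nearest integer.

Parity-specific rates per 1000 for Kingsport: 54.612, 36.286, 23.907, 20.753, 6.998.
Expected diabetes cases = Σ (standard pop × parity-specific rate ÷ 1000)
= 18700×54.612/1000 + 19500×36.286/1000 + 15600×23.907/1000 + 17300×20.753/1000 + 11400×6.998/1000
= 1021.25 + 707.57 + 372.95 + 359.03 + 79.78 = 2540.57.

2541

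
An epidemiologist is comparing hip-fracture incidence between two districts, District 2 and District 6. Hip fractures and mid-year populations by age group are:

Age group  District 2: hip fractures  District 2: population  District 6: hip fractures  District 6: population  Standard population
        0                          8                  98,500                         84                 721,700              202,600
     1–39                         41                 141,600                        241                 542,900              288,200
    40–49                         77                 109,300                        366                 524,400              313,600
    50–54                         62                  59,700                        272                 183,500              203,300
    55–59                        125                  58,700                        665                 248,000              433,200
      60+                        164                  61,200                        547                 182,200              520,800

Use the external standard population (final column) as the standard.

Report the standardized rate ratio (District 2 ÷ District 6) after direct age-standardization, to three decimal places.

Age-specific rates per 100,000 for District 2: 8.12, 28.95, 70.45, 103.85, 212.95, 267.97.
For District 6: 11.64, 44.39, 69.79, 148.23, 268.15, 300.22.
Standard total = 1,961,700; weights = 0.1033, 0.1469, 0.1599, 0.1036, 0.2208, 0.2655.
District 2: 0.1033×8.12 + 0.1469×28.95 + 0.1599×70.45 + 0.1036×103.85 + 0.2208×212.95 + 0.2655×267.97 = 145.2850 per 100,000.
District 6: 0.1033×11.64 + 0.1469×44.39 + 0.1599×69.79 + 0.1036×148.23 + 0.2208×268.15 + 0.2655×300.22 = 173.1604 per 100,000.
Ratio = 145.2850 ÷ 173.1604 = 0.83902.

0.839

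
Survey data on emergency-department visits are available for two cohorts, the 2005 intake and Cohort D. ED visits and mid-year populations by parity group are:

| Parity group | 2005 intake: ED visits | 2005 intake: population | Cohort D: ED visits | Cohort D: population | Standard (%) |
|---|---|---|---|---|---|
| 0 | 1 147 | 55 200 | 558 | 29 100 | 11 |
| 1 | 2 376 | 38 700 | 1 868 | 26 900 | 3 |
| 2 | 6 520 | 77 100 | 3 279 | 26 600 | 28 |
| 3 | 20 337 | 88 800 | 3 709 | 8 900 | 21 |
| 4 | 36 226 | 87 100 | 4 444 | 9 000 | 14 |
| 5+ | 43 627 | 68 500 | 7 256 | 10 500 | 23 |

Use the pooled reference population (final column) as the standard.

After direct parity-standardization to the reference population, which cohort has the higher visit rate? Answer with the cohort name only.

Parity-specific rates per 1 000 for the 2005 intake: 20.779, 61.395, 84.565, 229.020, 415.913, 636.891.
For Cohort D: 19.175, 69.442, 123.271, 416.742, 493.778, 691.048.
Standard weights: 0.11, 0.03, 0.28, 0.21, 0.14, 0.23.
The 2005 intake: 0.1100×20.779 + 0.0300×61.395 + 0.2800×84.565 + 0.2100×229.020 + 0.1400×415.913 + 0.2300×636.891 = 280.6127 per 1 000.
Cohort D: 0.1100×19.175 + 0.0300×69.442 + 0.2800×123.271 + 0.2100×416.742 + 0.1400×493.778 + 0.2300×691.048 = 354.2939 per 1 000.
The crude rates (265.37 vs 190.22) would put the 2005 intake higher, but that reflects its parity composition; once standardized to a common parity structure, Cohort D has the higher underlying rate.

Cohort D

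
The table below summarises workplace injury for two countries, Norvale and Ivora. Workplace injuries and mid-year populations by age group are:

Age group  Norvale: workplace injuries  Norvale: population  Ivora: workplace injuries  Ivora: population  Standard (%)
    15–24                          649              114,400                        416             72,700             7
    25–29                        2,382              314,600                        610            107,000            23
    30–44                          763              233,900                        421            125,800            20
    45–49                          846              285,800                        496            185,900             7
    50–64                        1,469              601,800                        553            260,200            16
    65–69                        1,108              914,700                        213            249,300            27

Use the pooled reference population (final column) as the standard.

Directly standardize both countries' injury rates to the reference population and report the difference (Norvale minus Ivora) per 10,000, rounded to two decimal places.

Age-specific rates per 10,000 for Norvale: 56.73, 75.72, 32.62, 29.60, 24.41, 12.11.
For Ivora: 57.22, 57.01, 33.47, 26.68, 21.25, 8.54.
Standard weights: 0.07, 0.23, 0.20, 0.07, 0.16, 0.27.
Norvale: 0.0700×56.73 + 0.2300×75.72 + 0.2000×32.62 + 0.0700×29.60 + 0.1600×24.41 + 0.2700×12.11 = 37.1581 per 10,000.
Ivora: 0.0700×57.22 + 0.2300×57.01 + 0.2000×33.47 + 0.0700×26.68 + 0.1600×21.25 + 0.2700×8.54 = 31.3858 per 10,000.
Difference = 37.1581 − 31.3858 = 5.7723.

5.77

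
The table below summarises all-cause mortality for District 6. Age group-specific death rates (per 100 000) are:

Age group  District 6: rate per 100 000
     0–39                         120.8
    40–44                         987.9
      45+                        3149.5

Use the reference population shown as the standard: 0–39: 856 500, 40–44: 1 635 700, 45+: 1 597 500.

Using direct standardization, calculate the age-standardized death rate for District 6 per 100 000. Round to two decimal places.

1650.66

Standard total = 4 089 700; weights = 0.2094, 0.4000, 0.3906.
Standardized rate: 0.2094×120.8 + 0.4000×987.9 + 0.3906×3149.5 = 1650.6588 per 100 000.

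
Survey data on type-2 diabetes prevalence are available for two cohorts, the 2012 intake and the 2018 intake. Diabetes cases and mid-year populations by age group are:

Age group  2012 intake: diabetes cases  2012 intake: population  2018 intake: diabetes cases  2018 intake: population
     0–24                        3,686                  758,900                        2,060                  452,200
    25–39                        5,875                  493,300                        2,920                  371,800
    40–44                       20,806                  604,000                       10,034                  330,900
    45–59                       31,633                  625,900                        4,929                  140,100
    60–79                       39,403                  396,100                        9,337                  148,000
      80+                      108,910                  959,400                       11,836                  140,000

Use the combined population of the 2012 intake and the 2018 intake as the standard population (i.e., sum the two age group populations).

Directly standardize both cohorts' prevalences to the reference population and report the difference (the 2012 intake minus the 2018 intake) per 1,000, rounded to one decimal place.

13.1

Age-specific rates per 1,000 for the 2012 intake: 4.857, 11.910, 34.447, 50.540, 99.477, 113.519.
For the 2018 intake: 4.556, 7.854, 30.323, 35.182, 63.088, 84.543.
Combined standard total = 5,420,600; weights = 0.2234, 0.1596, 0.1725, 0.1413, 0.1004, 0.2028.
The 2012 intake: 0.2234×4.857 + 0.1596×11.910 + 0.1725×34.447 + 0.1413×50.540 + 0.1004×99.477 + 0.2028×113.519 = 49.0779 per 1,000.
The 2018 intake: 0.2234×4.556 + 0.1596×7.854 + 0.1725×30.323 + 0.1413×35.182 + 0.1004×63.088 + 0.2028×84.543 = 35.9522 per 1,000.
Difference = 49.0779 − 35.9522 = 13.1257.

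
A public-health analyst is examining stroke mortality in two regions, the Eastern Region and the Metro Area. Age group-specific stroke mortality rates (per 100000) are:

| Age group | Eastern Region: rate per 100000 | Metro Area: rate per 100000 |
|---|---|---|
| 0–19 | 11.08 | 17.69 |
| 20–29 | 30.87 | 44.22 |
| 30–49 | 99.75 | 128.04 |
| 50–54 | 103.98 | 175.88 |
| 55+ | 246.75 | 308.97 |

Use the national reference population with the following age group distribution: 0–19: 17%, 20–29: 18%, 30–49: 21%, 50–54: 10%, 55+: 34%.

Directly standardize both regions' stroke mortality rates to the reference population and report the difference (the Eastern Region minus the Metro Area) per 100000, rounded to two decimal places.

-37.81

Standard weights: 0.17, 0.18, 0.21, 0.10, 0.34.
The Eastern Region: 0.1700×11.08 + 0.1800×30.87 + 0.2100×99.75 + 0.1000×103.98 + 0.3400×246.75 = 122.6807 per 100000.
The Metro Area: 0.1700×17.69 + 0.1800×44.22 + 0.2100×128.04 + 0.1000×175.88 + 0.3400×308.97 = 160.4931 per 100000.
Difference = 122.6807 − 160.4931 = -37.8124.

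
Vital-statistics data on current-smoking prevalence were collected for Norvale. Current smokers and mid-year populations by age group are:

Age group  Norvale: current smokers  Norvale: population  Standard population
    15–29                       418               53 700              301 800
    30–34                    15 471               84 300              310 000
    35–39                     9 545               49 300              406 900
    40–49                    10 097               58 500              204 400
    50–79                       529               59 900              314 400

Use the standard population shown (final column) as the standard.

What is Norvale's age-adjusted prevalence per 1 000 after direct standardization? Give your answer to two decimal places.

Age-specific rates per 1 000 for Norvale: 7.784, 183.523, 193.611, 172.598, 8.831.
Standard total = 1 537 500; weights = 0.1963, 0.2016, 0.2647, 0.1329, 0.2045.
Standardized rate: 0.1963×7.784 + 0.2016×183.523 + 0.2647×193.611 + 0.1329×172.598 + 0.2045×8.831 = 114.5217 per 1 000.

114.52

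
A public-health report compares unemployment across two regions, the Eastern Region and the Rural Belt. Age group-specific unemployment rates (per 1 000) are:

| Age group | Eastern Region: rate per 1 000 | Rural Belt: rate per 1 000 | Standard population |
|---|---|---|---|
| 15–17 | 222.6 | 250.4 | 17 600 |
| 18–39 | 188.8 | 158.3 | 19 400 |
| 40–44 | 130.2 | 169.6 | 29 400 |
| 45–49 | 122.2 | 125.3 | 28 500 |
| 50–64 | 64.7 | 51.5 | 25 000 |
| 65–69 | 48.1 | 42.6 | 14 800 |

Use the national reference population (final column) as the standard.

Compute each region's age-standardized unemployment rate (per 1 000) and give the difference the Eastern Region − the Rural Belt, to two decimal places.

Standard total = 134 700; weights = 0.1307, 0.1440, 0.2183, 0.2116, 0.1856, 0.1099.
The Eastern Region: 0.1307×222.6 + 0.1440×188.8 + 0.2183×130.2 + 0.2116×122.2 + 0.1856×64.7 + 0.1099×48.1 = 127.8429 per 1 000.
The Rural Belt: 0.1307×250.4 + 0.1440×158.3 + 0.2183×169.6 + 0.2116×125.3 + 0.1856×51.5 + 0.1099×42.6 = 133.2838 per 1 000.
Difference = 127.8429 − 133.2838 = -5.4409.

-5.44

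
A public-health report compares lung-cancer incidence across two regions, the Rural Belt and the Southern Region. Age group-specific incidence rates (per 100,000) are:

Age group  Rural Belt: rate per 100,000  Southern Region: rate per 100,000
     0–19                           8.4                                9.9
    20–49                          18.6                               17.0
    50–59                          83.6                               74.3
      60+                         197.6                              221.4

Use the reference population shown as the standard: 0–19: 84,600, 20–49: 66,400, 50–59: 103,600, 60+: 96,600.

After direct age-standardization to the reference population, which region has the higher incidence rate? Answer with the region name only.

Southern Region

Standard total = 351,200; weights = 0.2409, 0.1891, 0.2950, 0.2751.
The Rural Belt: 0.2409×8.4 + 0.1891×18.6 + 0.2950×83.6 + 0.2751×197.6 = 84.5524 per 100,000.
The Southern Region: 0.2409×9.9 + 0.1891×17.0 + 0.2950×74.3 + 0.2751×221.4 = 88.4142 per 100,000.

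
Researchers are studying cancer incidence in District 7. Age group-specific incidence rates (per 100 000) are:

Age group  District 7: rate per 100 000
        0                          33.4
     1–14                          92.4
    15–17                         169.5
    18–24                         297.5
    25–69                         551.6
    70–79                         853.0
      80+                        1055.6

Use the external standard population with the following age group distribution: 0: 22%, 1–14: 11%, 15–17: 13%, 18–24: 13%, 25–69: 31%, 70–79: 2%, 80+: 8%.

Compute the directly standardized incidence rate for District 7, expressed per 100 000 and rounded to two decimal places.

350.73

Standard weights: 0.22, 0.11, 0.13, 0.13, 0.31, 0.02, 0.08.
Standardized rate: 0.2200×33.4 + 0.1100×92.4 + 0.1300×169.5 + 0.1300×297.5 + 0.3100×551.6 + 0.0200×853.0 + 0.0800×1055.6 = 350.7260 per 100 000.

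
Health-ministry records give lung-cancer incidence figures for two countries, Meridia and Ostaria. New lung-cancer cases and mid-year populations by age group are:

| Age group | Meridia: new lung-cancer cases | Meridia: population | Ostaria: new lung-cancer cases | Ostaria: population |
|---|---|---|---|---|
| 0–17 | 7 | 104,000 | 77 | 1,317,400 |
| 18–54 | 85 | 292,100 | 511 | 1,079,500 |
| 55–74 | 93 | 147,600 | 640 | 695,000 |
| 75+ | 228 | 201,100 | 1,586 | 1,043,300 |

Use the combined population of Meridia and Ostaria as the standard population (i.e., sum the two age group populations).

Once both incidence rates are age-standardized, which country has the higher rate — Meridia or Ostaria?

Ostaria

Age-specific rates per 100,000 for Meridia: 6.73, 29.10, 63.01, 113.38.
For Ostaria: 5.84, 47.34, 92.09, 152.02.
Combined standard total = 4,880,000; weights = 0.2913, 0.2811, 0.1727, 0.2550.
Meridia: 0.2913×6.73 + 0.2811×29.10 + 0.1727×63.01 + 0.2550×113.38 = 49.9296 per 100,000.
Ostaria: 0.2913×5.84 + 0.2811×47.34 + 0.1727×92.09 + 0.2550×152.02 = 69.6716 per 100,000.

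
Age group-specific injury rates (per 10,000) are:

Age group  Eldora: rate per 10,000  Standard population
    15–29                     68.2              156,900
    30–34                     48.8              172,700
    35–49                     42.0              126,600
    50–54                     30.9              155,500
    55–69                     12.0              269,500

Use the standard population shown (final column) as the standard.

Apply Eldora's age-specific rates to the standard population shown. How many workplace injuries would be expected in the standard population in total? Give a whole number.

Expected workplace injuries = Σ (standard pop × age-specific rate ÷ 10,000)
= 156,900×68.2/10,000 + 172,700×48.8/10,000 + 126,600×42.0/10,000 + 155,500×30.9/10,000 + 269,500×12.0/10,000
= 1070.06 + 842.78 + 531.72 + 480.50 + 323.40 = 3248.45.

3248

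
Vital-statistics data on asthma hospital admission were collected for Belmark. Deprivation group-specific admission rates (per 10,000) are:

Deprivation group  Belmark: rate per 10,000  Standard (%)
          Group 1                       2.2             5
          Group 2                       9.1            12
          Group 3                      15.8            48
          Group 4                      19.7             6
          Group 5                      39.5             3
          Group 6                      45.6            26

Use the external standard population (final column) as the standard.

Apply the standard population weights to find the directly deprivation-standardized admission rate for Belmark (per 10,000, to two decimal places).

23.01

Standard weights: 0.05, 0.12, 0.48, 0.06, 0.03, 0.26.
Standardized rate: 0.0500×2.2 + 0.1200×9.1 + 0.4800×15.8 + 0.0600×19.7 + 0.0300×39.5 + 0.2600×45.6 = 23.0090 per 10,000.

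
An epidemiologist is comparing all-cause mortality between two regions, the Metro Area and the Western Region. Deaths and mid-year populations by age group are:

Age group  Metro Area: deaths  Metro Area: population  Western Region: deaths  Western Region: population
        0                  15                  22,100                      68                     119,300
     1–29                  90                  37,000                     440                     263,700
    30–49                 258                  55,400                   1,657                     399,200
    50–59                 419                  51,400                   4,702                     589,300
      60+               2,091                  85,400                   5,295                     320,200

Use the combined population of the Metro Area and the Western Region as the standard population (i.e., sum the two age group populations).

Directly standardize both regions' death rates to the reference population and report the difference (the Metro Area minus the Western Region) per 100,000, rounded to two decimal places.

196.07

Age-specific rates per 100,000 for the Metro Area: 67.87, 243.24, 465.70, 815.18, 2448.48.
For the Western Region: 57.00, 166.86, 415.08, 797.90, 1653.65.
Combined standard total = 1,943,000; weights = 0.0728, 0.1548, 0.2340, 0.3297, 0.2087.
The Metro Area: 0.0728×67.87 + 0.1548×243.24 + 0.2340×465.70 + 0.3297×815.18 + 0.2087×2448.48 = 931.4641 per 100,000.
The Western Region: 0.0728×57.00 + 0.1548×166.86 + 0.2340×415.08 + 0.3297×797.90 + 0.2087×1653.65 = 735.3900 per 100,000.
Difference = 931.4641 − 735.3900 = 196.0742.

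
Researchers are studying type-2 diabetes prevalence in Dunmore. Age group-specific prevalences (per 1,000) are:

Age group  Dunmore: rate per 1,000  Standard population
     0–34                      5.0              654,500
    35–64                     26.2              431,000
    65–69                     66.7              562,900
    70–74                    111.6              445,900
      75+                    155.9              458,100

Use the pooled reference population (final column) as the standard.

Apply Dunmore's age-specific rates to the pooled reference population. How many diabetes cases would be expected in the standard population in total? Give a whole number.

Expected diabetes cases = Σ (standard pop × age-specific rate ÷ 1,000)
= 654,500×5.0/1,000 + 431,000×26.2/1,000 + 562,900×66.7/1,000 + 445,900×111.6/1,000 + 458,100×155.9/1,000
= 3272.50 + 11292.20 + 37545.43 + 49762.44 + 71417.79 = 173290.36.

173290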